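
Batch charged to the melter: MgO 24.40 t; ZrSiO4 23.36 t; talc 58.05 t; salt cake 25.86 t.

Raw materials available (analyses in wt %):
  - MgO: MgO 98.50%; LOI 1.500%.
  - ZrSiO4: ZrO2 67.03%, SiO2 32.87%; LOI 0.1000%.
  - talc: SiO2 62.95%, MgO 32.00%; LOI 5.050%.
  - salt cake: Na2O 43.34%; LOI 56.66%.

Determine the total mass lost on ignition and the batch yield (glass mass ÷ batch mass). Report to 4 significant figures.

All arithmetic maintains full precision end to end — in-progress results are displayed with 4-significant-figure rounding on the page. Exactly one rounding is applied to every reported number. The derived quantities are carried from the weighed amounts at 113.7 t of glass at exact precision (LOI, the yield, the four compositions, glass mass, the totals), exactly as shown in question or answer.
Loss on ignition, line by line:
  MgO: 24.40 × 0.01500 = 0.3660 t
  ZrSiO4: 23.36 × 0.001000 = 0.02336 t
  talc: 58.05 × 0.05050 = 2.932 t
  salt cake: 25.86 × 0.5666 = 14.65 t
Total LOI = 17.97 t
Glass = batch − LOI = 131.7 − 17.97 = 113.7 t

LOI loss = 17.97 t; glass = 113.7 t; yield = 86.35%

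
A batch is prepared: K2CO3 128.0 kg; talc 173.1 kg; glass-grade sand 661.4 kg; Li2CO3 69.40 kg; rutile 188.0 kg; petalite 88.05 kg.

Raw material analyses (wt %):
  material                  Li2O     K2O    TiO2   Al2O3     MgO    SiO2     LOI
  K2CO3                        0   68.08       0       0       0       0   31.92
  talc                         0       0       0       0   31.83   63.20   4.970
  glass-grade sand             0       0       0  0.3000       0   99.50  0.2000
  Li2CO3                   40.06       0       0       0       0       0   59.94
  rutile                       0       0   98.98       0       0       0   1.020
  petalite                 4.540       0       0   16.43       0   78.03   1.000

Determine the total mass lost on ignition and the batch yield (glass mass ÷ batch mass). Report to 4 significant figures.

LOI loss = 95.18 kg; glass = 1213 kg; yield = 92.72%

Working values are printed (rounded to four significant figures) between the steps. Every computation keeps full float precision in all steps; exactly one rounding goes into each reported value. Derived quantities are recomputed using the weight values per 1213 kg of glass at full float precision (glass mass, the six compositions, the totals, the yield, LOI), exactly as printed in either problem or answer.
Material-by-material LOI:
  K2CO3: 128.0 × 0.3192 = 40.86 kg
  talc: 173.1 × 0.04970 = 8.603 kg
  glass-grade sand: 661.4 × 0.002000 = 1.323 kg
  Li2CO3: 69.40 × 0.5994 = 41.60 kg
  rutile: 188.0 × 0.01020 = 1.918 kg
  petalite: 88.05 × 0.01000 = 0.8805 kg
Total LOI = 95.18 kg
Glass = batch − LOI = 1308 − 95.18 = 1213 kg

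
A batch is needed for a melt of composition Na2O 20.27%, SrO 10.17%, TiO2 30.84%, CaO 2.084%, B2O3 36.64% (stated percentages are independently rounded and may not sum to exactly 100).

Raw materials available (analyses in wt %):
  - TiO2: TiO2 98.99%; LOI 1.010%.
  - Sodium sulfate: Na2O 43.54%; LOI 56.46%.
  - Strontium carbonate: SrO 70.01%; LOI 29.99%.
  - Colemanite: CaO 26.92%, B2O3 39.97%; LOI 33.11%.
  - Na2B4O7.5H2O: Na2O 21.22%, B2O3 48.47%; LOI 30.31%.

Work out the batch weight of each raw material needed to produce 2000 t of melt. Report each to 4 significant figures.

Batch per 2000 t melt:
  TiO2: 623.1 t
  Sodium sulfate: 256.5 t
  Strontium carbonate: 290.5 t
  Colemanite: 154.8 t
  Na2B4O7.5H2O: 1384 t
Total batch = 2709 t; LOI loss = 709.0 t; yield = 73.83%

Intermediates are displayed (rounded to four significant figures) across the worked steps. The whole derivation keeps full float precision all the way through; a single rounding produces every reported value; the derived quantities, including ignition loss, net glass mass, yield, totals, the five compositions, are re-derived from the weighed amounts per 2000 t of glass at full float precision, as given in the question or the answer.
Oxide-by-oxide targets in 2000 t melt:
  Na2O: 20.27% × 2000 = 405.4 t
  SrO: 10.17% × 2000 = 203.4 t
  TiO2: 30.84% × 2000 = 616.8 t
  CaO: 2.084% × 2000 = 41.68 t
  B2O3: 36.64% × 2000 = 732.8 t
Verifying the oxide balance from the weights as reported, versus the basis set out (each sum matches its target mass inside rounding margins):
  Na2O: 256.5·0.4354 + 1384·0.2122 = 405.4 t (target 405.4 t)
  SrO: 290.5·0.7001 = 203.4 t (target 203.4 t)
  TiO2: 623.1·0.9899 = 616.8 t (target 616.8 t)
  CaO: 154.8·0.2692 = 41.67 t (target 41.68 t)
  B2O3: 154.8·0.3997 + 1384·0.4847 = 732.7 t (target 732.8 t)
The glass-mass cross-check: batch Σ − ignition loss = 2000 t (the Σ of target masses is 2000 t; versus the stated basis of 2000 t — rounding explains the deltas).
Batch grand total — Σ batch = 2709 t; ignition loss, Σ(batch × LOI) = 709.0 t; as yield: glass ÷ batch → 73.83%.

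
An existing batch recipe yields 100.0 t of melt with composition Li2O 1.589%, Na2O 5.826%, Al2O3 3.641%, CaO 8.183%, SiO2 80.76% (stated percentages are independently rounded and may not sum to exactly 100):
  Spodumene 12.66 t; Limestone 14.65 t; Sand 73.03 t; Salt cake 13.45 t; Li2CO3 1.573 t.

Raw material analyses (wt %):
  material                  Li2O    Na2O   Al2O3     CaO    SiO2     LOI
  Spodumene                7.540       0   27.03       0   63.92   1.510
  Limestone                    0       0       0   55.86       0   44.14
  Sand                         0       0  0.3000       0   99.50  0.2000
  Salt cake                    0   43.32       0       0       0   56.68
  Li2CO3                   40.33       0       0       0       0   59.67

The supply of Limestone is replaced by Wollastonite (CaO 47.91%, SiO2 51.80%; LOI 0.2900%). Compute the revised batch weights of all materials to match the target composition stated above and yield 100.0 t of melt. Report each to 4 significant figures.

Revised batch per 100.0 t melt:
  Spodumene: 12.76 t
  Wollastonite: 17.08 t
  Sand: 64.08 t
  Salt cake: 13.45 t
  Li2CO3: 1.555 t
Total batch = 108.9 t; LOI loss = 8.922 t

All internal work keeps exact precision at every stage. The intermediate values are shown rounded to 4 significant digits between the steps; every reported number is rounded a single time — the derived quantities are rebuilt at full precision (glass mass, yield, ignition loss, five oxide percentages, totals) using the weight values at 100.0 t of glass as written in the problem or answer text.
Oxide-by-oxide targets in 100.0 t melt:
  Li2O: 1.589% × 100.0 = 1.589 t
  Na2O: 5.826% × 100.0 = 5.826 t
  Al2O3: 3.641% × 100.0 = 3.641 t
  CaO: 8.183% × 100.0 = 8.183 t
  SiO2: 80.76% × 100.0 = 80.76 t
Oxide-by-oxide audit using the reported weights, per the basis as stated (every target is met by its sum net of answer rounding effects):
  Li2O: 12.76·0.07540 + 1.555·0.4033 = 1.589 t (target 1.589 t)
  Na2O: 13.45·0.4332 = 5.827 t (target 5.826 t)
  Al2O3: 12.76·0.2703 + 64.08·0.003000 = 3.641 t (target 3.641 t)
  CaO: 17.08·0.4791 = 8.183 t (target 8.183 t)
  SiO2: 12.76·0.6392 + 17.08·0.5180 + 64.08·0.9950 = 80.76 t (target 80.76 t)
Mass balance on the glass: whole batch net of LOI = 100.0 t (per-oxide target masses sum to 100.0 t; with the basis standing at 100.0 t — a pure rounding effect).
Whole-batch sum: Σ batch = 108.9 t; the LOI term Σ batch·LOI equals 8.922 t; the yield ratio, glass ÷ batch: 91.81%.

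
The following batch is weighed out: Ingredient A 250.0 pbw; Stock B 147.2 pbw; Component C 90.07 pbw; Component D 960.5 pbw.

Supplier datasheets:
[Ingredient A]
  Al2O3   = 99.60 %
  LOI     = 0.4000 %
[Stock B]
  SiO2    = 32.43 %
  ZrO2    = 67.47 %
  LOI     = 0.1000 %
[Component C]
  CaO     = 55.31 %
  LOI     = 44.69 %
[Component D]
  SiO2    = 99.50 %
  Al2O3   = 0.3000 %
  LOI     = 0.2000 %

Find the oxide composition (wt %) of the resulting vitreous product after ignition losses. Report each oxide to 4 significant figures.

Values along the way are shown, rounded to four significant digits, alongside each step; every computation maintains full precision in every operation; a single rounding produces every reported figure. The derived quantities are re-derived in exact precision (net glass mass, the yield, ignition loss, the totals, four oxide percentages) from the batch weights for 1404 pbw of glass as they appear in the problem or answer text.
Oxide-by-oxide delivered mass:
  SiO2: 147.2·0.3243 + 960.5·0.9950 = 1003 pbw
  Al2O3: 250.0·0.9960 + 960.5·0.003000 = 251.9 pbw
  CaO: 90.07·0.5531 = 49.82 pbw
  ZrO2: 147.2·0.6747 = 99.32 pbw
LOI: 250.0·0.004000 + 147.2·0.001000 + 90.07·0.4469 + 960.5·0.002000 = 43.32 pbw
Glass = total batch minus LOI = 1448 − 43.32 = 1404 pbw (equal to the oxide-mass sum)
wt % = oxide mass / glass mass × 100

Glass mass = 1404 pbw (batch 1448 − LOI 43.32).
Composition: SiO2 71.45%, Al2O3 17.93%, CaO 3.547%, ZrO2 7.072%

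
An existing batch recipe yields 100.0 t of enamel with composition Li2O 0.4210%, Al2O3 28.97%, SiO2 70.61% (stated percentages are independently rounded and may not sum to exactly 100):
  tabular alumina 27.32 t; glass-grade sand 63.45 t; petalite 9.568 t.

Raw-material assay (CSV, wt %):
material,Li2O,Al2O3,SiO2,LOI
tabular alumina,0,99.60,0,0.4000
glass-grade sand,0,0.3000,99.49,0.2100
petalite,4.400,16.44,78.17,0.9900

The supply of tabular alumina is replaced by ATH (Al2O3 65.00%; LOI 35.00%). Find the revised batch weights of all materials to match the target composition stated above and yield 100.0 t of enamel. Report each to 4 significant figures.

Revised batch per 100.0 t enamel:
  ATH: 41.86 t
  glass-grade sand: 63.45 t
  petalite: 9.568 t
Total batch = 114.9 t; LOI loss = 14.88 t

Values along the way appear (rounded to 4 significant figures) at each printed step. All internal work runs at full float precision end to end — each reported figure is rounded only once — derived quantities, including three oxide percentages, glass mass, yield, totals, LOI, are carried from the batch weights on 100.0 t of glass at exact precision precisely as stated by either problem or answer.
The oxide mass targets at 100.0 t enamel:
  Li2O: 0.4210% × 100.0 = 0.4210 t
  Al2O3: 28.97% × 100.0 = 28.97 t
  SiO2: 70.61% × 100.0 = 70.61 t
Oxide-by-oxide audit working from each reported weight, on the stated basis (summed amounts equal target values inside rounding margins):
  Li2O: 9.568·0.04400 = 0.4210 t (target 0.4210 t)
  Al2O3: 41.86·0.6500 + 63.45·0.003000 + 9.568·0.1644 = 28.97 t (target 28.97 t)
  SiO2: 63.45·0.9949 + 9.568·0.7817 = 70.61 t (target 70.61 t)
Consistency of the glass mass: the batch minus its LOI: 100.0 t (targets for the oxides total 100.0 t; stated basis 100.0 t — gaps are rounding artifacts).
Whole-batch sum: Σ batch = 114.9 t; the LOI term Σ batch·LOI equals 14.88 t; yield: glass divided by total = 87.05%.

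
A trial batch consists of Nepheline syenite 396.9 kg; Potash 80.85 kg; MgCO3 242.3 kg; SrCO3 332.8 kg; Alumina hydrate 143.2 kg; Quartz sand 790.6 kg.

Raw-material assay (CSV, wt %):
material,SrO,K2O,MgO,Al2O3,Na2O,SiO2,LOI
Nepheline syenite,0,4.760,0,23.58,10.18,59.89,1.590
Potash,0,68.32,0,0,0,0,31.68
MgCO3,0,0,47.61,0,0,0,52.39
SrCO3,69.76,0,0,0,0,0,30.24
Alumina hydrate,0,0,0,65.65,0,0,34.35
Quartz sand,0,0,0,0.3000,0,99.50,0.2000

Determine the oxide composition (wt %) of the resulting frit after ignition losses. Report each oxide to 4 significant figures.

Glass mass = 1676 kg (batch 1987 − LOI 310.3).
Composition: SrO 13.85%, K2O 4.422%, MgO 6.881%, Al2O3 11.33%, Na2O 2.410%, SiO2 61.11%

Values along the way appear, rounded to four significant figures, alongside each step — every computation keeps full precision through every step. A single rounding produces each reported value — all derived quantities are rebuilt at full float precision (yield, net glass mass, the six compositions, the totals, ignition loss) from the batch weights per 1676 kg of glass, as quoted within the question or the answer.
Mass of each oxide from the mix:
  SrO: 332.8·0.6976 = 232.2 kg
  K2O: 396.9·0.04760 + 80.85·0.6832 = 74.13 kg
  MgO: 242.3·0.4761 = 115.4 kg
  Al2O3: 396.9·0.2358 + 143.2·0.6565 + 790.6·0.003000 = 190.0 kg
  Na2O: 396.9·0.1018 = 40.40 kg
  SiO2: 396.9·0.5989 + 790.6·0.9950 = 1024 kg
LOI: 396.9·0.01590 + 80.85·0.3168 + 242.3·0.5239 + 332.8·0.3024 + 143.2·0.3435 + 790.6·0.002000 = 310.3 kg
The glass mass, total less LOI, = 1987 − 310.3 = 1676 kg (consistent with Σ oxide mass)
oxide / glass × 100 gives the wt %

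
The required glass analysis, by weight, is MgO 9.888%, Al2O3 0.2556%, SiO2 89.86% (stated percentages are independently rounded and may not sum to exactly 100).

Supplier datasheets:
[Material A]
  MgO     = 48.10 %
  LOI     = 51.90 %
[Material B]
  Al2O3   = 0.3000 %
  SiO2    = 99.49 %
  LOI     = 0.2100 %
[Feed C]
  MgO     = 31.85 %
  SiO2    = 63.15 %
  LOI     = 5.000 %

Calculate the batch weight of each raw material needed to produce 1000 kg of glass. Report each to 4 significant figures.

All arithmetic runs at full float precision in every operation; working values are shown rounded to 4 significant digits when written out. A single rounding produces each reported result. All derived quantities (glass mass, LOI, the yield, the totals, three oxide percentages) are recomputed in full precision using the weight values at 1000 kg of glass, as quoted within question or answer.
Target masses of each oxide per 1000 kg glass:
  MgO: 9.888% × 1000 = 98.88 kg
  Al2O3: 0.2556% × 1000 = 2.556 kg
  SiO2: 89.86% × 1000 = 898.6 kg
A balance pass over the oxides, from the weights as reported, against the basis in use (delivered sums recover each target within answer rounding):
  MgO: 152.2·0.4810 + 80.67·0.3185 = 98.90 kg (target 98.88 kg)
  Al2O3: 852.0·0.003000 = 2.556 kg (target 2.556 kg)
  SiO2: 852.0·0.9949 + 80.67·0.6315 = 898.6 kg (target 898.6 kg)
Auditing the glass mass value: batch Σ − ignition loss = 1000 kg (summing oxide targets gives 1000 kg; versus the stated basis of 1000 kg — any gap is answer rounding).
Total batch = Σ batch = 1085 kg; loss to ignition Σ batch·LOI = 84.81 kg; yield = glass ÷ total batch = 92.18%.

Batch per 1000 kg glass:
  Material A: 152.2 kg
  Material B: 852.0 kg
  Feed C: 80.67 kg
Total batch = 1085 kg; LOI loss = 84.81 kg; yield = 92.18%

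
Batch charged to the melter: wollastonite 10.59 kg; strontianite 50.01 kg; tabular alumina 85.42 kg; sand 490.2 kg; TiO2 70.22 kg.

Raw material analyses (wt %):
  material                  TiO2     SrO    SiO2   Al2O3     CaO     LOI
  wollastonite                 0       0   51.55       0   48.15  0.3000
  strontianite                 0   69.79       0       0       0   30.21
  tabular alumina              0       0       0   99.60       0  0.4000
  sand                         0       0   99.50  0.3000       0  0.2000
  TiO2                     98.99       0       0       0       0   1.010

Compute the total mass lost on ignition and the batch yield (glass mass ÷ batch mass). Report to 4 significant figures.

LOI loss = 17.17 kg; glass = 689.3 kg; yield = 97.57%

In-progress results appear, with 4-significant-digit rounding, in the working. All arithmetic runs at full precision in every operation; each reported figure is rounded exactly once. All derived quantities (totals, glass mass, yield, LOI, the five compositions) are recomputed using the weight values on 689.3 kg of glass in exact precision, as quoted within question or answer.
Ignition loss by material:
  wollastonite: 10.59 × 0.003000 = 0.03177 kg
  strontianite: 50.01 × 0.3021 = 15.11 kg
  tabular alumina: 85.42 × 0.004000 = 0.3417 kg
  sand: 490.2 × 0.002000 = 0.9804 kg
  TiO2: 70.22 × 0.01010 = 0.7092 kg
Total LOI = 17.17 kg
Glass = batch − LOI = 706.4 − 17.17 = 689.3 kg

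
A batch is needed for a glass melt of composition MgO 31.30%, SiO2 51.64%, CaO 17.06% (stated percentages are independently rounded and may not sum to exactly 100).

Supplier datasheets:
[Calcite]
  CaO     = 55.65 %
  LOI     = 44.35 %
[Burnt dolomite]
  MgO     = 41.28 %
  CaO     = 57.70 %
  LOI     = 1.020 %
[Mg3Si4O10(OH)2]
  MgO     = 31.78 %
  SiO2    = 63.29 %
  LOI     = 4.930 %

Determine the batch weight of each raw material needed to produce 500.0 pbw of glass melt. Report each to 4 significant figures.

Full float precision is kept from first step to last; rounding to four significant figures extends to every working value as shown. Every reported number takes a single rounding — the derived quantities are re-derived from the weighed amounts on 500.0 pbw of glass in full float precision (LOI, yield, the three compositions, totals, glass mass) as quoted within problem or answer.
Target oxide masses per 500.0 pbw glass melt:
  MgO: 31.30% × 500.0 = 156.5 pbw
  SiO2: 51.64% × 500.0 = 258.2 pbw
  CaO: 17.06% × 500.0 = 85.30 pbw
A balance pass over the oxides, given the weights on record, at the basis given (each sum matches its target mass once rounding is allowed for):
  MgO: 65.04·0.4128 + 408.0·0.3178 = 156.5 pbw (target 156.5 pbw)
  SiO2: 408.0·0.6329 = 258.2 pbw (target 258.2 pbw)
  CaO: 85.84·0.5565 + 65.04·0.5770 = 85.30 pbw (target 85.30 pbw)
Glass mass check: total batch − LOI = 500.0 pbw (summing oxide targets gives 500.0 pbw; with the basis standing at 500.0 pbw — differing by rounding only).
Summing the batch: Σ batch = 558.9 pbw; loss to ignition Σ batch·LOI = 58.85 pbw; the yield ratio, glass ÷ batch: 89.47%.

Batch per 500.0 pbw glass melt:
  Calcite: 85.84 pbw
  Burnt dolomite: 65.04 pbw
  Mg3Si4O10(OH)2: 408.0 pbw
Total batch = 558.9 pbw; LOI loss = 58.85 pbw; yield = 89.47%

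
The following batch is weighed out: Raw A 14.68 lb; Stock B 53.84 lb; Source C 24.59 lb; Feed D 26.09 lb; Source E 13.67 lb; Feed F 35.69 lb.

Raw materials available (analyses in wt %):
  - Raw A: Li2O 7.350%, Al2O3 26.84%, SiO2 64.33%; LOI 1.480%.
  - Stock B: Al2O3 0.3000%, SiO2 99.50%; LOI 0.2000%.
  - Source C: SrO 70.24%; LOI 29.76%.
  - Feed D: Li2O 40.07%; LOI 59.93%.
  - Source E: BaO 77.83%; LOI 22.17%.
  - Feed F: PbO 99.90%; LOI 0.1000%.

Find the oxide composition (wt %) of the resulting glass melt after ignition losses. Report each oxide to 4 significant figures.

All arithmetic holds full precision at all times; the intermediate values appear, rounded to four significant figures, between the steps — every reported number is rounded only once; all derived quantities (six oxide percentages, the yield, the totals, LOI, glass mass) are rebuilt in full float precision from the weighed amounts on 142.2 lb of glass as they appear in the problem or the answer.
Oxide masses out of the charge:
  BaO: 13.67·0.7783 = 10.64 lb
  PbO: 35.69·0.9990 = 35.65 lb
  SrO: 24.59·0.7024 = 17.27 lb
  Li2O: 14.68·0.07350 + 26.09·0.4007 = 11.53 lb
  Al2O3: 14.68·0.2684 + 53.84·0.003000 = 4.102 lb
  SiO2: 14.68·0.6433 + 53.84·0.9950 = 63.01 lb
LOI: 14.68·0.01480 + 53.84·0.002000 + 24.59·0.2976 + 26.09·0.5993 + 13.67·0.2217 + 35.69·0.001000 = 26.34 lb
Glass = total batch minus LOI = 168.6 − 26.34 = 142.2 lb (matching Σ of the oxides)
oxide / glass × 100 gives the wt %

Glass mass = 142.2 lb (batch 168.6 − LOI 26.34).
Composition: BaO 7.481%, PbO 25.07%, SrO 12.15%, Li2O 8.110%, Al2O3 2.884%, SiO2 44.31%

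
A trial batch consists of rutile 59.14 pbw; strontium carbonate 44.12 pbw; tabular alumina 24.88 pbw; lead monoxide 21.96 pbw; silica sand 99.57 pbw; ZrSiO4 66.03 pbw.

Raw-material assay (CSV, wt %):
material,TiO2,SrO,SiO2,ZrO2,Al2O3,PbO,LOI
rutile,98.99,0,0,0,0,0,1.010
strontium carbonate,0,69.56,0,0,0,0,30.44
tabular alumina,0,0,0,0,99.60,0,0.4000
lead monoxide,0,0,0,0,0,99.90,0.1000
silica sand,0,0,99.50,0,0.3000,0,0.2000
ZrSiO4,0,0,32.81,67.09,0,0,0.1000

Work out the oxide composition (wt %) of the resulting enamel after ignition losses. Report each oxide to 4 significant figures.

Glass mass = 301.3 pbw (batch 315.7 − LOI 14.41).
Composition: TiO2 19.43%, SrO 10.19%, SiO2 40.07%, ZrO2 14.70%, Al2O3 8.324%, PbO 7.281%

The working math carries exact precision at each step — working values are rounded to four significant figures when quoted. Every reported result is rounded once only. All derived quantities (ignition loss, the totals, the six compositions, glass mass, the yield) are re-derived using the weight values at 301.3 pbw of glass at full float precision, as written in question or answer.
Delivered oxide masses:
  TiO2: 59.14·0.9899 = 58.54 pbw
  SrO: 44.12·0.6956 = 30.69 pbw
  SiO2: 99.57·0.9950 + 66.03·0.3281 = 120.7 pbw
  ZrO2: 66.03·0.6709 = 44.30 pbw
  Al2O3: 24.88·0.9960 + 99.57·0.003000 = 25.08 pbw
  PbO: 21.96·0.9990 = 21.94 pbw
LOI: 59.14·0.01010 + 44.12·0.3044 + 24.88·0.004000 + 21.96·0.001000 + 99.57·0.002000 + 66.03·0.001000 = 14.41 pbw
batch − LOI leaves glass = 315.7 − 14.41 = 301.3 pbw (the oxide masses sum to this)
wt % = oxide mass / glass mass × 100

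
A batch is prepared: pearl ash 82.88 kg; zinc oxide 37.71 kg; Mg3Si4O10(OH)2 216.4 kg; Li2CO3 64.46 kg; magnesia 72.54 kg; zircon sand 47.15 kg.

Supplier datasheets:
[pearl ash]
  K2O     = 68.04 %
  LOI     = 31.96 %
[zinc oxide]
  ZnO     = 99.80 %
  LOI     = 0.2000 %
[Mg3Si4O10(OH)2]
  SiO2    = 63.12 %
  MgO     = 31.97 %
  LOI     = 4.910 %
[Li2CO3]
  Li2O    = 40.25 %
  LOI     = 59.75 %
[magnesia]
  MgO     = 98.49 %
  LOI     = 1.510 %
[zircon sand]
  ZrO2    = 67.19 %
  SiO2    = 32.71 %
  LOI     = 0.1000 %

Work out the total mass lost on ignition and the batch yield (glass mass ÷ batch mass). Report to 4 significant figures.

Values along the way appear rounded off to 4 significant digits between the steps; the working math maintains exact precision from start to finish — every reported value undergoes a single rounding — derived quantities are computed in full precision (the yield, totals, net glass mass, ignition loss, six oxide percentages) from the weighed amounts per 444.3 kg of glass as written in problem or answer.
Per-material ignition loss:
  pearl ash: 82.88 × 0.3196 = 26.49 kg
  zinc oxide: 37.71 × 0.002000 = 0.07542 kg
  Mg3Si4O10(OH)2: 216.4 × 0.04910 = 10.63 kg
  Li2CO3: 64.46 × 0.5975 = 38.51 kg
  magnesia: 72.54 × 0.01510 = 1.095 kg
  zircon sand: 47.15 × 0.001000 = 0.04715 kg
Total LOI = 76.85 kg
Glass = batch − LOI = 521.1 − 76.85 = 444.3 kg

LOI loss = 76.85 kg; glass = 444.3 kg; yield = 85.25%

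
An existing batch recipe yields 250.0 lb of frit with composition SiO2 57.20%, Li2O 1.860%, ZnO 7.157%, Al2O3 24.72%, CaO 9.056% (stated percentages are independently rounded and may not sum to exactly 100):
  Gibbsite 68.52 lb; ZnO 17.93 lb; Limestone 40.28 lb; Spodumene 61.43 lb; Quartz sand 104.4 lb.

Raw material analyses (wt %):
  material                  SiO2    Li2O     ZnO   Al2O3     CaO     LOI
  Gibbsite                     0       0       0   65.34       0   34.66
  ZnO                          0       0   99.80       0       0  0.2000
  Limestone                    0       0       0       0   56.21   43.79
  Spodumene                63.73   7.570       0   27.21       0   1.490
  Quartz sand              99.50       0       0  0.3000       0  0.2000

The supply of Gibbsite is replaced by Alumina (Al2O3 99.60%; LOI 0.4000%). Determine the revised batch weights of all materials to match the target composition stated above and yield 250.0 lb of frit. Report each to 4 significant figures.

Revised batch per 250.0 lb frit:
  Alumina: 44.95 lb
  ZnO: 17.93 lb
  Limestone: 40.28 lb
  Spodumene: 61.43 lb
  Quartz sand: 104.4 lb
Total batch = 269.0 lb; LOI loss = 18.98 lb

Rounding to 4 significant figures applies to every working value as displayed — all arithmetic carries full precision in all steps — a single rounding produces every reported value. Derived quantities are computed at full precision (the totals, the yield, ignition loss, glass mass, five oxide percentages) from the batch weights at 250.0 lb of glass as given in either problem or answer.
Target oxide masses per 250.0 lb frit:
  SiO2: 57.20% × 250.0 = 143.0 lb
  Li2O: 1.860% × 250.0 = 4.650 lb
  ZnO: 7.157% × 250.0 = 17.89 lb
  Al2O3: 24.72% × 250.0 = 61.80 lb
  CaO: 9.056% × 250.0 = 22.64 lb
Mass-balance tally per oxide per the reported batch figures, per the basis as stated (summed amounts equal target values modulo rounding of the values):
  SiO2: 61.43·0.6373 + 104.4·0.9950 = 143.0 lb (target 143.0 lb)
  Li2O: 61.43·0.07570 = 4.650 lb (target 4.650 lb)
  ZnO: 17.93·0.9980 = 17.89 lb (target 17.89 lb)
  Al2O3: 44.95·0.9960 + 61.43·0.2721 + 104.4·0.003000 = 61.80 lb (target 61.80 lb)
  CaO: 40.28·0.5621 = 22.64 lb (target 22.64 lb)
Glass mass check: Σ batch − LOI loss = 250.0 lb (the targets, summed, come to 250.0 lb; versus the stated basis of 250.0 lb — differing by rounding only).
Summing the batch: Σ batch = 269.0 lb; LOI removed, Σ of batch·LOI: 18.98 lb; yield: glass divided by total = 92.94%.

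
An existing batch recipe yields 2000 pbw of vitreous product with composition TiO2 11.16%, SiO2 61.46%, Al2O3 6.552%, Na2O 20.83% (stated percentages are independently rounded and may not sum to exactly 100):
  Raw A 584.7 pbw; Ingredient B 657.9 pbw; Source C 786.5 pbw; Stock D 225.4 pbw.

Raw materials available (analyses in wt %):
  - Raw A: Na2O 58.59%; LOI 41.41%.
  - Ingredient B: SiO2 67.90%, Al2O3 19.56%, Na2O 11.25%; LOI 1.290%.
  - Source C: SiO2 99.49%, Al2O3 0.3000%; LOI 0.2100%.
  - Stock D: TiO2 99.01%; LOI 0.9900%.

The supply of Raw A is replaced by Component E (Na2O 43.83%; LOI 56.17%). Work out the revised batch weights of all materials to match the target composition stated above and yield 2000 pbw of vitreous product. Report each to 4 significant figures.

Revised batch per 2000 pbw vitreous product:
  Component E: 781.6 pbw
  Ingredient B: 657.9 pbw
  Source C: 786.5 pbw
  Stock D: 225.4 pbw
Total batch = 2451 pbw; LOI loss = 451.4 pbw

Intermediates are displayed with 4-significant-figure rounding as written — the working math keeps exact precision all the way through; each reported value is rounded a single time. Derived quantities (the totals, glass mass, the four compositions, ignition loss, yield) are re-derived in full float precision starting from the weights per 2000 pbw of glass as they appear in the problem or the answer.
Per-oxide target masses for 2000 pbw vitreous product:
  TiO2: 11.16% × 2000 = 223.2 pbw
  SiO2: 61.46% × 2000 = 1229 pbw
  Al2O3: 6.552% × 2000 = 131.0 pbw
  Na2O: 20.83% × 2000 = 416.6 pbw
Mass-balance tally per oxide working from each reported weight, versus the basis set out (oxide sums agree with the targets up to rounding of the answer):
  TiO2: 225.4·0.9901 = 223.2 pbw (target 223.2 pbw)
  SiO2: 657.9·0.6790 + 786.5·0.9949 = 1229 pbw (target 1229 pbw)
  Al2O3: 657.9·0.1956 + 786.5·0.003000 = 131.0 pbw (target 131.0 pbw)
  Na2O: 781.6·0.4383 + 657.9·0.1125 = 416.6 pbw (target 416.6 pbw)
Mass balance on the glass: Σ batch − LOI loss = 2000 pbw (summing oxide targets gives 2000 pbw; with the basis standing at 2000 pbw — gaps are rounding artifacts).
Batch grand total — Σ batch = 2451 pbw; loss to ignition Σ batch·LOI = 451.4 pbw; as yield: glass ÷ batch → 81.59%.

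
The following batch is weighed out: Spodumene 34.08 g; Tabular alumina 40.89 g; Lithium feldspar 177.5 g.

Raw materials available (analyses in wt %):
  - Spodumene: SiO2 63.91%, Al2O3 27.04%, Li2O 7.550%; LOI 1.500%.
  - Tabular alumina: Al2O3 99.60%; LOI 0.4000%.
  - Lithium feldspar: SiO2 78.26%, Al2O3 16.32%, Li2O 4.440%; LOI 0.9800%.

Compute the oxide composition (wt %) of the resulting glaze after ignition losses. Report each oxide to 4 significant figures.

All internal work maintains full float precision end to end. The intermediate values are displayed (rounded to 4 significant digits) in the working; exactly one rounding goes into every reported number — the derived quantities are rebuilt at exact precision (the three compositions, yield, net glass mass, totals, LOI) using the weight values at 250.1 g of glass exactly as shown in the problem or answer text.
Oxide-by-oxide delivered mass:
  SiO2: 34.08·0.6391 + 177.5·0.7826 = 160.7 g
  Al2O3: 34.08·0.2704 + 40.89·0.9960 + 177.5·0.1632 = 78.91 g
  Li2O: 34.08·0.07550 + 177.5·0.04440 = 10.45 g
LOI: 34.08·0.01500 + 40.89·0.004000 + 177.5·0.009800 = 2.414 g
The glass mass, total less LOI, = 252.5 − 2.414 = 250.1 g (= the summed oxide contributions)
percent share: oxide ÷ glass, ×100

Glass mass = 250.1 g (batch 252.5 − LOI 2.414).
Composition: SiO2 64.26%, Al2O3 31.56%, Li2O 4.181%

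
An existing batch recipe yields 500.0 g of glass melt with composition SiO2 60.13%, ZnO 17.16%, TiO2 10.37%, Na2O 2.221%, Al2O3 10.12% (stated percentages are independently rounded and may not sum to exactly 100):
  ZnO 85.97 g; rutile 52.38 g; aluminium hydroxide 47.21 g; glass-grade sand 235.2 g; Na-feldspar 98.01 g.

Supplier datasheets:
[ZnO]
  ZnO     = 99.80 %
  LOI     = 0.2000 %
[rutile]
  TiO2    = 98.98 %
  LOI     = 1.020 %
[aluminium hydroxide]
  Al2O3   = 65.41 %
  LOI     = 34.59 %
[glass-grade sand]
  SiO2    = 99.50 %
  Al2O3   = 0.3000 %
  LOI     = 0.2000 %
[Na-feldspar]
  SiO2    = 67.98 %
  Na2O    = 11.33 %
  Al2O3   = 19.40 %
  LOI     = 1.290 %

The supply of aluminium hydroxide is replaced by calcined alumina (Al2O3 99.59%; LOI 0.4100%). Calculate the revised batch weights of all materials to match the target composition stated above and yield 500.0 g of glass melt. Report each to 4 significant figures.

Intermediates appear rounded to four significant figures at each printed step; the working math maintains full float precision all the way through; every reported value is rounded exactly once — derived quantities, which include the yield, the five compositions, the totals, net glass mass, LOI, are computed in full float precision, as they appear in the problem or answer text, starting from the weights for 500.0 g of glass.
Oxide mass targets, per 500.0 g glass melt:
  SiO2: 60.13% × 500.0 = 300.6 g
  ZnO: 17.16% × 500.0 = 85.80 g
  TiO2: 10.37% × 500.0 = 51.85 g
  Na2O: 2.221% × 500.0 = 11.10 g
  Al2O3: 10.12% × 500.0 = 50.60 g
Checking each oxide sum given the weights on record, against the basis in use (sum by sum, the targets are met once rounding is allowed for):
  SiO2: 235.2·0.9950 + 98.01·0.6798 = 300.7 g (target 300.6 g)
  ZnO: 85.97·0.9980 = 85.80 g (target 85.80 g)
  TiO2: 52.38·0.9898 = 51.85 g (target 51.85 g)
  Na2O: 98.01·0.1133 = 11.10 g (target 11.10 g)
  Al2O3: 31.01·0.9959 + 235.2·0.003000 + 98.01·0.1940 = 50.60 g (target 50.60 g)
Mass balance on the glass: total batch − LOI = 500.0 g (the targets, summed, come to 500.0 g; against the stated basis, 500.0 g — differing by rounding only).
Whole-batch sum: Σ batch = 502.6 g; Σ batch·LOI gives LOI loss = 2.568 g; yield: glass divided by total = 99.49%.

Revised batch per 500.0 g glass melt:
  ZnO: 85.97 g
  rutile: 52.38 g
  calcined alumina: 31.01 g
  glass-grade sand: 235.2 g
  Na-feldspar: 98.01 g
Total batch = 502.6 g; LOI loss = 2.568 g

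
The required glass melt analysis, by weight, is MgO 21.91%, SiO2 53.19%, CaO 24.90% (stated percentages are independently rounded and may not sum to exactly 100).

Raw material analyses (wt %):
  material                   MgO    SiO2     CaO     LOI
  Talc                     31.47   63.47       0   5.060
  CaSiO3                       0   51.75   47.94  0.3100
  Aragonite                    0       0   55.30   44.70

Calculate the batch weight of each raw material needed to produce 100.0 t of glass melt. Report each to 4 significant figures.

Batch per 100.0 t glass melt:
  Talc: 69.62 t
  CaSiO3: 17.39 t
  Aragonite: 29.95 t
Total batch = 117.0 t; LOI loss = 16.96 t; yield = 85.50%

Values along the way are printed, rounded to four significant digits, when written out — every computation holds full float precision all the way through. Every reported result is rounded just once; derived quantities are carried from the weighed amounts for 100.0 t of glass in full precision (yield, totals, the three compositions, LOI, glass mass), as given in the problem or the answer.
Per-oxide target masses for 100.0 t glass melt:
  MgO: 21.91% × 100.0 = 21.91 t
  SiO2: 53.19% × 100.0 = 53.19 t
  CaO: 24.90% × 100.0 = 24.90 t
Balance tally, oxide-wise, applying the batch weights above, at the basis given (every target is met by its sum once rounding is allowed for):
  MgO: 69.62·0.3147 = 21.91 t (target 21.91 t)
  SiO2: 69.62·0.6347 + 17.39·0.5175 = 53.19 t (target 53.19 t)
  CaO: 17.39·0.4794 + 29.95·0.5530 = 24.90 t (target 24.90 t)
The glass-mass cross-check: batch total minus LOI = 100.0 t (per-oxide target masses sum to 100.0 t; the stated basis being 100.0 t — any gap is answer rounding).
Batch total: Σ batch = 117.0 t; LOI removed, Σ of batch·LOI: 16.96 t; yield, glass over the total, = 85.50%.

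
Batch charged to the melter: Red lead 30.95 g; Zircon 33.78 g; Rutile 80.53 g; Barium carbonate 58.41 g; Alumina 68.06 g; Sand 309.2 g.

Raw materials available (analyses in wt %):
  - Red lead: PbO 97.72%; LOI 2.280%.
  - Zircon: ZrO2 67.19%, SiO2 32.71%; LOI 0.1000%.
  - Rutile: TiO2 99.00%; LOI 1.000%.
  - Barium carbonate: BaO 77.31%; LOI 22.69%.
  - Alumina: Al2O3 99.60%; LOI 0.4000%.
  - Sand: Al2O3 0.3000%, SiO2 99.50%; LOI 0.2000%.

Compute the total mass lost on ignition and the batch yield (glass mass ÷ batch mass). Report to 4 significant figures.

Every computation runs at full float precision from first step to last — in-progress results are shown, with 4-significant-figure rounding, on the page — each reported number takes exactly one rounding; the derived quantities are rebuilt starting from the weights for 565.2 g of glass at exact precision (the yield, glass mass, totals, ignition loss, the six compositions), as set out in problem or answer.
Each material's LOI contribution:
  Red lead: 30.95 × 0.02280 = 0.7057 g
  Zircon: 33.78 × 0.001000 = 0.03378 g
  Rutile: 80.53 × 0.01000 = 0.8053 g
  Barium carbonate: 58.41 × 0.2269 = 13.25 g
  Alumina: 68.06 × 0.004000 = 0.2722 g
  Sand: 309.2 × 0.002000 = 0.6184 g
Total LOI = 15.69 g
Glass = batch − LOI = 580.9 − 15.69 = 565.2 g

LOI loss = 15.69 g; glass = 565.2 g; yield = 97.30%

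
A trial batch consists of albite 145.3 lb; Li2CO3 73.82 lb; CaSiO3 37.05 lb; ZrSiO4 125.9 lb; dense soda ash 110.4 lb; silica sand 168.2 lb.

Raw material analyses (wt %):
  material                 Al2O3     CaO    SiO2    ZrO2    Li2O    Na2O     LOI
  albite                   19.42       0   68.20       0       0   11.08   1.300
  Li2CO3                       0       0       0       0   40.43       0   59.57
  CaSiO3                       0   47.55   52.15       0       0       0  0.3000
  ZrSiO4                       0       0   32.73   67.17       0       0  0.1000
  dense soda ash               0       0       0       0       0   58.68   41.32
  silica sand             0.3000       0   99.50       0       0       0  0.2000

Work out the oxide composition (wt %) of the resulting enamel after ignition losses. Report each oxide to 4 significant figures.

Working values are displayed with 4-significant-digit rounding between the steps; all arithmetic keeps exact precision all the way through; a single rounding yields each reported figure. The derived quantities are re-derived at exact precision (six oxide percentages, glass mass, ignition loss, yield, totals) starting from the weights per 568.6 lb of glass, as given in the question or the answer.
Mass of each oxide from the mix:
  Al2O3: 145.3·0.1942 + 168.2·0.003000 = 28.72 lb
  CaO: 37.05·0.4755 = 17.62 lb
  SiO2: 145.3·0.6820 + 37.05·0.5215 + 125.9·0.3273 + 168.2·0.9950 = 327.0 lb
  ZrO2: 125.9·0.6717 = 84.57 lb
  Li2O: 73.82·0.4043 = 29.85 lb
  Na2O: 145.3·0.1108 + 110.4·0.5868 = 80.88 lb
LOI: 145.3·0.01300 + 73.82·0.5957 + 37.05·0.003000 + 125.9·0.001000 + 110.4·0.4132 + 168.2·0.002000 = 92.05 lb
Glass mass = batch − LOI = 660.7 − 92.05 = 568.6 lb (= the summed oxide contributions)
percent share: oxide ÷ glass, ×100

Glass mass = 568.6 lb (batch 660.7 − LOI 92.05).
Composition: Al2O3 5.051%, CaO 3.098%, SiO2 57.50%, ZrO2 14.87%, Li2O 5.249%, Na2O 14.22%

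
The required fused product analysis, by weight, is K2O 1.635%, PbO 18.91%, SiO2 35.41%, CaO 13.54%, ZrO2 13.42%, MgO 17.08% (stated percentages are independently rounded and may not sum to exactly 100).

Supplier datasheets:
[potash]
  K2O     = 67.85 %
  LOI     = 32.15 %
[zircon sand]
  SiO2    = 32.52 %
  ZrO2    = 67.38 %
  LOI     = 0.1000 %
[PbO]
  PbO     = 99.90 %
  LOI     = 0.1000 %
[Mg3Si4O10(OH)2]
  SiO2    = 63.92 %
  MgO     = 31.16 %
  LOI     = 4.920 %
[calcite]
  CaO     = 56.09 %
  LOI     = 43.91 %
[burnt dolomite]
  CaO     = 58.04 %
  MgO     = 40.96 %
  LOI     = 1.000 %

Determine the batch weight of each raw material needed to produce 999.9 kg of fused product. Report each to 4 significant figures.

Every computation runs at full float precision at all times. Values along the way are displayed, with 4-significant-figure rounding, across the worked steps; each reported result sees exactly one rounding — derived quantities, which include ignition loss, glass mass, the totals, the yield, six oxide percentages, are carried in full precision, as quoted within question or answer, using the weight values for 999.9 kg of glass.
Per-oxide target masses for 999.9 kg fused product:
  K2O: 1.635% × 999.9 = 16.35 kg
  PbO: 18.91% × 999.9 = 189.1 kg
  SiO2: 35.41% × 999.9 = 354.1 kg
  CaO: 13.54% × 999.9 = 135.4 kg
  ZrO2: 13.42% × 999.9 = 134.2 kg
  MgO: 17.08% × 999.9 = 170.8 kg
Verifying the oxide balance given the weights on record, per the basis as stated (summed amounts equal target values once rounding is allowed for):
  K2O: 24.09·0.6785 = 16.35 kg (target 16.35 kg)
  PbO: 189.3·0.9990 = 189.1 kg (target 189.1 kg)
  SiO2: 199.1·0.3252 + 452.6·0.6392 = 354.0 kg (target 354.1 kg)
  CaO: 166.2·0.5609 + 72.64·0.5804 = 135.4 kg (target 135.4 kg)
  ZrO2: 199.1·0.6738 = 134.2 kg (target 134.2 kg)
  MgO: 452.6·0.3116 + 72.64·0.4096 = 170.8 kg (target 170.8 kg)
Glass mass check: batch total minus LOI = 999.8 kg (summing oxide targets gives 999.9 kg; with the basis standing at 999.9 kg — gaps are rounding artifacts).
Adding the batch up: Σ batch = 1104 kg; LOI loss = Σ batch·LOI = 104.1 kg; yield: glass divided by total = 90.57%.

Batch per 999.9 kg fused product:
  potash: 24.09 kg
  zircon sand: 199.1 kg
  PbO: 189.3 kg
  Mg3Si4O10(OH)2: 452.6 kg
  calcite: 166.2 kg
  burnt dolomite: 72.64 kg
Total batch = 1104 kg; LOI loss = 104.1 kg; yield = 90.57%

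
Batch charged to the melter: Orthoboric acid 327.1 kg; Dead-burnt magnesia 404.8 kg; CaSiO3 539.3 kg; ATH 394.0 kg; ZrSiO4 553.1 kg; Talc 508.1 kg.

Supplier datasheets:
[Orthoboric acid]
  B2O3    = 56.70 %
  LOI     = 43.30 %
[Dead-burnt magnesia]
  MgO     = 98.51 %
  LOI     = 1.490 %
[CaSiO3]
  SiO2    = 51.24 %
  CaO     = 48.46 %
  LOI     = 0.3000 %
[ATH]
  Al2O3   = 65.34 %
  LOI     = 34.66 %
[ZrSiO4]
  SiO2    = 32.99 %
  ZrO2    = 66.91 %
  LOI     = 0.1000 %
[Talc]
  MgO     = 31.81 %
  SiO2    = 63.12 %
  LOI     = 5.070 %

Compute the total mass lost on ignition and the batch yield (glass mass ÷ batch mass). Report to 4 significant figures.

Mid-chain values are printed (rounded to four significant digits) between the steps. Every computation keeps full float precision in all steps; every reported figure is rounded a single time — all derived quantities (glass mass, the totals, LOI, six oxide percentages, yield) are computed from the weighed amounts for 2414 kg of glass in exact precision, precisely as stated by question or answer.
Material-by-material LOI:
  Orthoboric acid: 327.1 × 0.4330 = 141.6 kg
  Dead-burnt magnesia: 404.8 × 0.01490 = 6.032 kg
  CaSiO3: 539.3 × 0.003000 = 1.618 kg
  ATH: 394.0 × 0.3466 = 136.6 kg
  ZrSiO4: 553.1 × 0.001000 = 0.5531 kg
  Talc: 508.1 × 0.05070 = 25.76 kg
Total LOI = 312.2 kg
Glass = batch − LOI = 2726 − 312.2 = 2414 kg

LOI loss = 312.2 kg; glass = 2414 kg; yield = 88.55%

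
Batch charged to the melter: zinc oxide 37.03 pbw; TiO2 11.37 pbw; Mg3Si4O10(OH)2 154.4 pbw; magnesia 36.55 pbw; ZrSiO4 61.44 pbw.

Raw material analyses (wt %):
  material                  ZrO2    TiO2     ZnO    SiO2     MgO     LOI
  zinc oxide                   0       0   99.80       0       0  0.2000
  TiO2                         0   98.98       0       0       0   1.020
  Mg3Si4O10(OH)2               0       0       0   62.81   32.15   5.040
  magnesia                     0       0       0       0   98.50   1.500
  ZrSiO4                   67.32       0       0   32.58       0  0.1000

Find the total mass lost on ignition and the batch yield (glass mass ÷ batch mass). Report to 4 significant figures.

LOI loss = 8.581 pbw; glass = 292.2 pbw; yield = 97.15%

The whole derivation keeps full float precision at each step — values along the way are printed (rounded to four significant figures) in the printout. Exactly one rounding is applied to every reported figure — all derived quantities (the five compositions, yield, the totals, LOI, net glass mass) are computed from the weighed amounts at 292.2 pbw of glass in full precision, as written in the problem or the answer.
LOI of each material in turn:
  zinc oxide: 37.03 × 0.002000 = 0.07406 pbw
  TiO2: 11.37 × 0.01020 = 0.1160 pbw
  Mg3Si4O10(OH)2: 154.4 × 0.05040 = 7.782 pbw
  magnesia: 36.55 × 0.01500 = 0.5482 pbw
  ZrSiO4: 61.44 × 0.001000 = 0.06144 pbw
Total LOI = 8.581 pbw
Glass = batch − LOI = 300.8 − 8.581 = 292.2 pbw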